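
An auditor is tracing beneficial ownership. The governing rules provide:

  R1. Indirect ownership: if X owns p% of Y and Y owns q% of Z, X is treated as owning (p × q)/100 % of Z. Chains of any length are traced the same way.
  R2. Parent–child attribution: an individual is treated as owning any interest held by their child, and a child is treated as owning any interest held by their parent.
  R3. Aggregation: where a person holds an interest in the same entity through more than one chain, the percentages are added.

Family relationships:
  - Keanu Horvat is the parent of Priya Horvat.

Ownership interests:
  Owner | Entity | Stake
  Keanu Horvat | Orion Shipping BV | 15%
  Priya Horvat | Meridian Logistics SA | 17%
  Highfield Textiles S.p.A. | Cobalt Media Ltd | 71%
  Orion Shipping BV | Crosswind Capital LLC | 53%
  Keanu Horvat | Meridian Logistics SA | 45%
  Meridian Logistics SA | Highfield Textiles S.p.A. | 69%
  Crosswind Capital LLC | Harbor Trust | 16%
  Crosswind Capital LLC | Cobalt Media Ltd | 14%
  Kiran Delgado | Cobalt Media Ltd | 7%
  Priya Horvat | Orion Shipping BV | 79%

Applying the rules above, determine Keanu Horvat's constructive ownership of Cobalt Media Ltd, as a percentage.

37.3486%

By parent–child attribution (R2), Keanu Horvat is treated as also owning Priya Horvat's interest in Meridian Logistics SA, giving 45% + 17% = 62%.
By parent–child attribution (R2), Keanu Horvat is treated as also owning Priya Horvat's interest in Orion Shipping BV, giving 15% + 79% = 94%.
Chain via Meridian Logistics SA → Highfield Textiles S.p.A. (R1): 62% × 69% × 71% = 30.3738% of Cobalt Media Ltd.
Chain via Orion Shipping BV → Crosswind Capital LLC (R1): 94% × 53% × 14% = 6.9748% of Cobalt Media Ltd.
Aggregating (R3): 30.3738% + 6.9748% = 37.3486%.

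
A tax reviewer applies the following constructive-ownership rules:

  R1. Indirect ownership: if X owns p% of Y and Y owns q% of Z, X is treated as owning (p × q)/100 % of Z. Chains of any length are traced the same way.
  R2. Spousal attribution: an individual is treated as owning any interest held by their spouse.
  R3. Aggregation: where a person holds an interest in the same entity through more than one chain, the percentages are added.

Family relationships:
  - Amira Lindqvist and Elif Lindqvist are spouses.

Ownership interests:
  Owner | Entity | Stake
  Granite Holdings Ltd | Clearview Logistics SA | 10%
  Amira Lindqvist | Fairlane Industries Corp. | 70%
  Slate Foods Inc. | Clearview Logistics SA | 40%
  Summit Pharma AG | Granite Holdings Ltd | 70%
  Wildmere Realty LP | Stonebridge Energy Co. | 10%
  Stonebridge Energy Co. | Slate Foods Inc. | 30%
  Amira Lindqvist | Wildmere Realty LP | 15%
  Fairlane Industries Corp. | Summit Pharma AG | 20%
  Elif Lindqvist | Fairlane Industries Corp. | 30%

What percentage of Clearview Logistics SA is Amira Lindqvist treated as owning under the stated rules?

1.58%

By spousal attribution (R2), Amira Lindqvist is treated as also owning Elif Lindqvist's interest in Fairlane Industries Corp, giving 70% + 30% = 100%.
Chain via Fairlane Industries Corp. → Summit Pharma AG → Granite Holdings Ltd (R1): 100% × 20% × 70% × 10% = 1.4% of Clearview Logistics SA.
Chain via Wildmere Realty LP → Stonebridge Energy Co. → Slate Foods Inc. (R1): 15% × 10% × 30% × 40% = 0.18% of Clearview Logistics SA.
Aggregating (R3): 1.4% + 0.18% = 1.58%.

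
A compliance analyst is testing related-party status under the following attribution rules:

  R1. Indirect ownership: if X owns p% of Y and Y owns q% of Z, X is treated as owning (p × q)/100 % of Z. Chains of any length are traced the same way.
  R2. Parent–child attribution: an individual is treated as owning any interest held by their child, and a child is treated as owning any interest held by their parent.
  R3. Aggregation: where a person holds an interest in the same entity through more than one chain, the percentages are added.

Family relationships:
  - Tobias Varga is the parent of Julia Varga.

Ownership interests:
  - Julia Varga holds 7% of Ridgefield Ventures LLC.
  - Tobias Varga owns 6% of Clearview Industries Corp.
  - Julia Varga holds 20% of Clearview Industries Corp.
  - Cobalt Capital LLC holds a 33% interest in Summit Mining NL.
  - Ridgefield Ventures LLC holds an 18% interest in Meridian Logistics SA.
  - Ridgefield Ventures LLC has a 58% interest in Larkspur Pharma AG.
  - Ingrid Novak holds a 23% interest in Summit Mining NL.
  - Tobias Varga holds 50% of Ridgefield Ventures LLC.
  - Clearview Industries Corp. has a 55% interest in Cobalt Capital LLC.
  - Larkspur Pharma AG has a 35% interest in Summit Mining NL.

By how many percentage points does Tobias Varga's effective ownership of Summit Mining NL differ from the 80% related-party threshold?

63.71

By parent–child attribution (R2), Tobias Varga is treated as also owning Julia Varga's interest in Clearview Industries Corp, giving 6% + 20% = 26%.
By parent–child attribution (R2), Tobias Varga is treated as also owning Julia Varga's interest in Ridgefield Ventures LLC, giving 50% + 7% = 57%.
Chain via Clearview Industries Corp. → Cobalt Capital LLC (R1): 26% × 55% × 33% = 4.719% of Summit Mining NL.
Chain via Ridgefield Ventures LLC → Larkspur Pharma AG (R1): 57% × 58% × 35% = 11.571% of Summit Mining NL.
Aggregating (R3): 4.719% + 11.571% = 16.29%.
16.29% falls short of the 80% threshold by 63.71 percentage points.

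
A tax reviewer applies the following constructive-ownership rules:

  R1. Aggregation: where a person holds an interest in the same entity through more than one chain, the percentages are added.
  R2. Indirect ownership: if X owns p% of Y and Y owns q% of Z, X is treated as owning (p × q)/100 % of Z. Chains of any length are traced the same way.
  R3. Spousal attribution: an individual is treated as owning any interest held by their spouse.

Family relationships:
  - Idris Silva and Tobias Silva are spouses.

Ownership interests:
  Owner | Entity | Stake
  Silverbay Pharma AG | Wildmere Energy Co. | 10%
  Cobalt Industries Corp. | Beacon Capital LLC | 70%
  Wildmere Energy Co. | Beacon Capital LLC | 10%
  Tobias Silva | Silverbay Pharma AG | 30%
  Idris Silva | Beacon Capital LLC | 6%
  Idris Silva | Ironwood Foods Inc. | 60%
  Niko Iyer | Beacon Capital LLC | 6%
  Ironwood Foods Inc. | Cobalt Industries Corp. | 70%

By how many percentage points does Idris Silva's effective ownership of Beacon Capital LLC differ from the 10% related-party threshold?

By spousal attribution (R3), Idris Silva is treated as owning Tobias Silva's 30% interest in Silverbay Pharma AG.
Chain via Ironwood Foods Inc. → Cobalt Industries Corp. (R2): 60% × 70% × 70% = 29.4% of Beacon Capital LLC.
Direct interest in Beacon Capital LLC: 6%.
Chain via Silverbay Pharma AG → Wildmere Energy Co. (R2): 30% × 10% × 10% = 0.3% of Beacon Capital LLC.
Aggregating (R1): 29.4% + 6% + 0.3% = 35.7%.
35.7% exceeds the 10% threshold by 25.7 percentage points.

25.7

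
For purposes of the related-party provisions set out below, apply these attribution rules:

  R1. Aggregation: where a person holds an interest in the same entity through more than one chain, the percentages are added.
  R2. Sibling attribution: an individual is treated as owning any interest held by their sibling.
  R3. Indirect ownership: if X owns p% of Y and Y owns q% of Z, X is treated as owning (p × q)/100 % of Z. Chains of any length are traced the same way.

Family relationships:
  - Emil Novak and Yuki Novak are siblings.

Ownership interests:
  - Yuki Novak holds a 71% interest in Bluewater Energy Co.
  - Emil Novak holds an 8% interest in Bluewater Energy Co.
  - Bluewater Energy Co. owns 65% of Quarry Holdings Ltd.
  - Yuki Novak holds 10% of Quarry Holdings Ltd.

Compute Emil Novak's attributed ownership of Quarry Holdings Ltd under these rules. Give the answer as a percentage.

By sibling attribution (R2), Emil Novak is treated as also owning Yuki Novak's interest in Bluewater Energy Co, giving 8% + 71% = 79%.
By sibling attribution (R2), Emil Novak is treated as owning Yuki Novak's 10% interest in Quarry Holdings Ltd.
Chain via Bluewater Energy Co. (R3): 79% × 65% = 51.35% of Quarry Holdings Ltd.
Direct interest in Quarry Holdings Ltd: 10%.
Aggregating (R1): 51.35% + 10% = 61.35%.

61.35%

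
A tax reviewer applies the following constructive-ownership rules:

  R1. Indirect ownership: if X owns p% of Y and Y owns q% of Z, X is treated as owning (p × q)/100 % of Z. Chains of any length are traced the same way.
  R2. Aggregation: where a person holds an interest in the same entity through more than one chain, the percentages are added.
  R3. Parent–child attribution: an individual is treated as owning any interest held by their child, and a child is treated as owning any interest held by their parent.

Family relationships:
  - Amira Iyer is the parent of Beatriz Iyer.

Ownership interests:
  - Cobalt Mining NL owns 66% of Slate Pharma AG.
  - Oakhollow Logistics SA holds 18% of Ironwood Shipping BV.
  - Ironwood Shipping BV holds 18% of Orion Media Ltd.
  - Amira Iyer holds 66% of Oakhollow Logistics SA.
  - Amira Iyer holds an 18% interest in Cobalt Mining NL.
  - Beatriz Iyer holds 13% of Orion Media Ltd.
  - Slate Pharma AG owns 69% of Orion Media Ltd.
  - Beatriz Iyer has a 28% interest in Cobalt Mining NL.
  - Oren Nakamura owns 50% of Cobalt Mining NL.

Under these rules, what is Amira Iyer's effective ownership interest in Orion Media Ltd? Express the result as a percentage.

By parent–child attribution (R3), Amira Iyer is treated as also owning Beatriz Iyer's interest in Cobalt Mining NL, giving 18% + 28% = 46%.
By parent–child attribution (R3), Amira Iyer is treated as owning Beatriz Iyer's 13% interest in Orion Media Ltd.
Chain via Cobalt Mining NL → Slate Pharma AG (R1): 46% × 66% × 69% = 20.9484% of Orion Media Ltd.
Chain via Oakhollow Logistics SA → Ironwood Shipping BV (R1): 66% × 18% × 18% = 2.1384% of Orion Media Ltd.
Direct interest in Orion Media Ltd: 13%.
Aggregating (R2): 20.9484% + 2.1384% + 13% = 36.0868%.

36.0868%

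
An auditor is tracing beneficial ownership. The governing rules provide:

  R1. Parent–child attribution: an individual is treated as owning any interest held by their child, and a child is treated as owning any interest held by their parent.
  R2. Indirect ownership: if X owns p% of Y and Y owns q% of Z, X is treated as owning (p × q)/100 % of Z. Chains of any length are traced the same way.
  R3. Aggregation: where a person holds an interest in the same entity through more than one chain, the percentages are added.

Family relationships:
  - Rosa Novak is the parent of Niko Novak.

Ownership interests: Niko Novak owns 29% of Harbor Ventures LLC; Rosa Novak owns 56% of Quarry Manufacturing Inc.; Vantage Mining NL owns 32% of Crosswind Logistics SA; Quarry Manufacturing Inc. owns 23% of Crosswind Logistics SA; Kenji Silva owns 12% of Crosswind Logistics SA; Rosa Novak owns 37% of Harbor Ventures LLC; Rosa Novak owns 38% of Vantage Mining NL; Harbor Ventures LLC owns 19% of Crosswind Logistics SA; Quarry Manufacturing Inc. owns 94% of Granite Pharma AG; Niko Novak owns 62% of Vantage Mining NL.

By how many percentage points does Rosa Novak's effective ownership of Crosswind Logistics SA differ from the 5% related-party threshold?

52.42

By parent–child attribution (R1), Rosa Novak is treated as also owning Niko Novak's interest in Harbor Ventures LLC, giving 37% + 29% = 66%.
By parent–child attribution (R1), Rosa Novak is treated as also owning Niko Novak's interest in Vantage Mining NL, giving 38% + 62% = 100%.
Chain via Harbor Ventures LLC (R2): 66% × 19% = 12.54% of Crosswind Logistics SA.
Chain via Quarry Manufacturing Inc. (R2): 56% × 23% = 12.88% of Crosswind Logistics SA.
Chain via Vantage Mining NL (R2): 100% × 32% = 32% of Crosswind Logistics SA.
Aggregating (R3): 12.54% + 12.88% + 32% = 57.42%.
57.42% exceeds the 5% threshold by 52.42 percentage points.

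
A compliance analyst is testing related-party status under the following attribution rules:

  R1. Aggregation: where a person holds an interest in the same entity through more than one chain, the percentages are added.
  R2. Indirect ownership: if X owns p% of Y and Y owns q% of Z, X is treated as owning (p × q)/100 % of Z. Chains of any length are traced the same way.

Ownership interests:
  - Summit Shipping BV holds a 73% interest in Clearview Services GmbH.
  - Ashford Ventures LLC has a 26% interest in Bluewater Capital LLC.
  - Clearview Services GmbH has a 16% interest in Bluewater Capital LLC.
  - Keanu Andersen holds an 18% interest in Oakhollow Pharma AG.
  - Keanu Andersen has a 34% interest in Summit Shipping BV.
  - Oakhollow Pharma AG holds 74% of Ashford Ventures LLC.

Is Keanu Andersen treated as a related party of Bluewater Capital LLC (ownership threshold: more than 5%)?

Chain via Oakhollow Pharma AG → Ashford Ventures LLC (R2): 18% × 74% × 26% = 3.4632% of Bluewater Capital LLC.
Chain via Summit Shipping BV → Clearview Services GmbH (R2): 34% × 73% × 16% = 3.9712% of Bluewater Capital LLC.
Aggregating (R1): 3.4632% + 3.9712% = 7.4344%.
7.4344% exceeds the 5% threshold, so Keanu is a related party to Bluewater Capital LLC.

Yes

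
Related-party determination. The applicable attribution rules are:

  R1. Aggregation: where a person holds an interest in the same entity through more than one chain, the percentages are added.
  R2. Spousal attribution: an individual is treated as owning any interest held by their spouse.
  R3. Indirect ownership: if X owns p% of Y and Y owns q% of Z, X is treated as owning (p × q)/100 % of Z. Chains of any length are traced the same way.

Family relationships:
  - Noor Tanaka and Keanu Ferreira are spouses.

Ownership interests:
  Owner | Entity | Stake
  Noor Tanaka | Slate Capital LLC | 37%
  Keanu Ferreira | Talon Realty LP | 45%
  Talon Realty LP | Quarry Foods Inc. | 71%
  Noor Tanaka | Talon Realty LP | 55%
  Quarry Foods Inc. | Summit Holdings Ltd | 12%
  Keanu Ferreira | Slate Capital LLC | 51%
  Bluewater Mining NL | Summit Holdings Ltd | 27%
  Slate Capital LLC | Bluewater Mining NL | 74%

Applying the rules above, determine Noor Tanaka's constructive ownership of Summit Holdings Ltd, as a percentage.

26.1024%

By spousal attribution (R2), Noor Tanaka is treated as also owning Keanu Ferreira's interest in Talon Realty LP, giving 55% + 45% = 100%.
By spousal attribution (R2), Noor Tanaka is treated as also owning Keanu Ferreira's interest in Slate Capital LLC, giving 37% + 51% = 88%.
Chain via Talon Realty LP → Quarry Foods Inc. (R3): 100% × 71% × 12% = 8.52% of Summit Holdings Ltd.
Chain via Slate Capital LLC → Bluewater Mining NL (R3): 88% × 74% × 27% = 17.5824% of Summit Holdings Ltd.
Aggregating (R1): 8.52% + 17.5824% = 26.1024%.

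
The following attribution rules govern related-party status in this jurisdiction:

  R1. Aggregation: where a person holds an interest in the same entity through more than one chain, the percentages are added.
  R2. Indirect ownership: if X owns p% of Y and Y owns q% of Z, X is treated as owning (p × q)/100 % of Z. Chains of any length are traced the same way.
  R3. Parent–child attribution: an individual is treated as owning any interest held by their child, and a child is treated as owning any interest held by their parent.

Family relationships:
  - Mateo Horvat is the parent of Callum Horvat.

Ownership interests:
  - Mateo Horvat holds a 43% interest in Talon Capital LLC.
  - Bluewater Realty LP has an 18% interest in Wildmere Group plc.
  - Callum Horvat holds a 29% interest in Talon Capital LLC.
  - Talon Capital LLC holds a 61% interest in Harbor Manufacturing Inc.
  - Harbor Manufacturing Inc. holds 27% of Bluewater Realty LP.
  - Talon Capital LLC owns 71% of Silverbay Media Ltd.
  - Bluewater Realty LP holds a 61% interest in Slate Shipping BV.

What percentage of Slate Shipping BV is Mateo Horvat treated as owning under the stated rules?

By parent–child attribution (R3), Mateo Horvat is treated as also owning Callum Horvat's interest in Talon Capital LLC, giving 43% + 29% = 72%.
Chain via Talon Capital LLC → Harbor Manufacturing Inc. → Bluewater Realty LP (R2): 72% × 61% × 27% × 61% = 7.233624% of Slate Shipping BV.

7.233624%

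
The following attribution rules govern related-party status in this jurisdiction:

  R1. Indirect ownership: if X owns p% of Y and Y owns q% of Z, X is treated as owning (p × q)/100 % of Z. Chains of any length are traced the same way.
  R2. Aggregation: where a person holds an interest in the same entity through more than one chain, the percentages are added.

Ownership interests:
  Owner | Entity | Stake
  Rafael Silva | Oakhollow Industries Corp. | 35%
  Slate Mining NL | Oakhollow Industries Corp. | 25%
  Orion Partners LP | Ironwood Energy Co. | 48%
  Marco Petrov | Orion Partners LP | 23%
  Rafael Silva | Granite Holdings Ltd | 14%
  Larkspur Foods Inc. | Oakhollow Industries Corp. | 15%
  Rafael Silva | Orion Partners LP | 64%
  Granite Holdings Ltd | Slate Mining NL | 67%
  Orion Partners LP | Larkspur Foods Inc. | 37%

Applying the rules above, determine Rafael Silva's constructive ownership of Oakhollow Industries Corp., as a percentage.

40.897%

Chain via Granite Holdings Ltd → Slate Mining NL (R1): 14% × 67% × 25% = 2.345% of Oakhollow Industries Corp.
Chain via Orion Partners LP → Larkspur Foods Inc. (R1): 64% × 37% × 15% = 3.552% of Oakhollow Industries Corp.
Direct interest in Oakhollow Industries Corp: 35%.
Aggregating (R2): 2.345% + 3.552% + 35% = 40.897%.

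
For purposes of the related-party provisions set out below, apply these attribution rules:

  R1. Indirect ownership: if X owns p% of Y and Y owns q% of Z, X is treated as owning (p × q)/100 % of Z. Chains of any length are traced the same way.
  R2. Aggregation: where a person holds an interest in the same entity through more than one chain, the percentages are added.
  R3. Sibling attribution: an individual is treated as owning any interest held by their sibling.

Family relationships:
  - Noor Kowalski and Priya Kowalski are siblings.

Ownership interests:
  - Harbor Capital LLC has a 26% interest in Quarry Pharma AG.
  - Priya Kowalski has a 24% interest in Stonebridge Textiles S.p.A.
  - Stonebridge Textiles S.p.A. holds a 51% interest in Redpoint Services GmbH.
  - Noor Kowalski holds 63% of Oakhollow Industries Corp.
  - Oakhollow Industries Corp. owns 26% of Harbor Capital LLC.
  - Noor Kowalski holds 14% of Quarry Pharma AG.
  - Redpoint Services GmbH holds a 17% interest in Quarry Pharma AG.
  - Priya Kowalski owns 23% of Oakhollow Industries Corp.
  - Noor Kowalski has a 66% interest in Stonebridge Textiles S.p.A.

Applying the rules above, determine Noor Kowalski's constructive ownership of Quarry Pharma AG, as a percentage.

27.6166%

By sibling attribution (R3), Noor Kowalski is treated as also owning Priya Kowalski's interest in Oakhollow Industries Corp, giving 63% + 23% = 86%.
By sibling attribution (R3), Noor Kowalski is treated as also owning Priya Kowalski's interest in Stonebridge Textiles S.p.A, giving 66% + 24% = 90%.
Chain via Oakhollow Industries Corp. → Harbor Capital LLC (R1): 86% × 26% × 26% = 5.8136% of Quarry Pharma AG.
Chain via Stonebridge Textiles S.p.A. → Redpoint Services GmbH (R1): 90% × 51% × 17% = 7.803% of Quarry Pharma AG.
Direct interest in Quarry Pharma AG: 14%.
Aggregating (R2): 5.8136% + 7.803% + 14% = 27.6166%.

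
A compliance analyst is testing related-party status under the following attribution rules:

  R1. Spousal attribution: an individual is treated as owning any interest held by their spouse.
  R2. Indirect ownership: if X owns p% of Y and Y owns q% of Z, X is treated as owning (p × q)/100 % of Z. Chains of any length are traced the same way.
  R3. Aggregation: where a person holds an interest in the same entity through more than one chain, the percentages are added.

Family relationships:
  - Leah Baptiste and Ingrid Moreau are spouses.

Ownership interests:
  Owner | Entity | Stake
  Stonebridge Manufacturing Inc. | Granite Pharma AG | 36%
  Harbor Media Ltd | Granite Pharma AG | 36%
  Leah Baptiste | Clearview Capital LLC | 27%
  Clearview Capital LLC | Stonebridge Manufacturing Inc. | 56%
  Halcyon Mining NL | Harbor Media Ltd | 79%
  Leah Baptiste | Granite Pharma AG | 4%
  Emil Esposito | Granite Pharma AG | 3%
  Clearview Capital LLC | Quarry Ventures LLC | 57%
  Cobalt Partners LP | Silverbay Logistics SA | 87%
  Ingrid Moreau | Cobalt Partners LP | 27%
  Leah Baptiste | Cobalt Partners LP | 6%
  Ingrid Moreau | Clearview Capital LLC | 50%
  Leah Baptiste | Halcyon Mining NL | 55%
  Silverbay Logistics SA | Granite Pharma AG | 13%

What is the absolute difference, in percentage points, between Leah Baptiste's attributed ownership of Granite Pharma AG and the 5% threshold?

By spousal attribution (R1), Leah Baptiste is treated as also owning Ingrid Moreau's interest in Clearview Capital LLC, giving 27% + 50% = 77%.
By spousal attribution (R1), Leah Baptiste is treated as also owning Ingrid Moreau's interest in Cobalt Partners LP, giving 6% + 27% = 33%.
Chain via Halcyon Mining NL → Harbor Media Ltd (R2): 55% × 79% × 36% = 15.642% of Granite Pharma AG.
Chain via Clearview Capital LLC → Stonebridge Manufacturing Inc. (R2): 77% × 56% × 36% = 15.5232% of Granite Pharma AG.
Chain via Cobalt Partners LP → Silverbay Logistics SA (R2): 33% × 87% × 13% = 3.7323% of Granite Pharma AG.
Direct interest in Granite Pharma AG: 4%.
Aggregating (R3): 15.642% + 15.5232% + 3.7323% + 4% = 38.8975%.
38.8975% exceeds the 5% threshold by 33.8975 percentage points.

33.8975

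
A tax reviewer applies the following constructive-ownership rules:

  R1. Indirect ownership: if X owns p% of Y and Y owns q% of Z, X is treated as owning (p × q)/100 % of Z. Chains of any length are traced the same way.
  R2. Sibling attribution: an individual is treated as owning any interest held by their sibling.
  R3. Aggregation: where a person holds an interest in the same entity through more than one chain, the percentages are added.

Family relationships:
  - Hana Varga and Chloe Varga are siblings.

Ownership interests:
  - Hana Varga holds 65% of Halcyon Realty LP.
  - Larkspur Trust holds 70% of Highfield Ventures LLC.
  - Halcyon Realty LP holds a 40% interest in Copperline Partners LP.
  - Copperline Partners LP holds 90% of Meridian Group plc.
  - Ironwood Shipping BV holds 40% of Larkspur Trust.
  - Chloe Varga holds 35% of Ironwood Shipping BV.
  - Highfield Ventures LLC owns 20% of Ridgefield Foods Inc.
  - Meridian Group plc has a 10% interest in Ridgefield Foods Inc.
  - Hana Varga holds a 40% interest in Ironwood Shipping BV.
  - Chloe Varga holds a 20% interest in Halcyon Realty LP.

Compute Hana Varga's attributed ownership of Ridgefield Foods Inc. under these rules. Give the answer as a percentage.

7.26%

By sibling attribution (R2), Hana Varga is treated as also owning Chloe Varga's interest in Ironwood Shipping BV, giving 40% + 35% = 75%.
By sibling attribution (R2), Hana Varga is treated as also owning Chloe Varga's interest in Halcyon Realty LP, giving 65% + 20% = 85%.
Chain via Ironwood Shipping BV → Larkspur Trust → Highfield Ventures LLC (R1): 75% × 40% × 70% × 20% = 4.2% of Ridgefield Foods Inc.
Chain via Halcyon Realty LP → Copperline Partners LP → Meridian Group plc (R1): 85% × 40% × 90% × 10% = 3.06% of Ridgefield Foods Inc.
Aggregating (R3): 4.2% + 3.06% = 7.26%.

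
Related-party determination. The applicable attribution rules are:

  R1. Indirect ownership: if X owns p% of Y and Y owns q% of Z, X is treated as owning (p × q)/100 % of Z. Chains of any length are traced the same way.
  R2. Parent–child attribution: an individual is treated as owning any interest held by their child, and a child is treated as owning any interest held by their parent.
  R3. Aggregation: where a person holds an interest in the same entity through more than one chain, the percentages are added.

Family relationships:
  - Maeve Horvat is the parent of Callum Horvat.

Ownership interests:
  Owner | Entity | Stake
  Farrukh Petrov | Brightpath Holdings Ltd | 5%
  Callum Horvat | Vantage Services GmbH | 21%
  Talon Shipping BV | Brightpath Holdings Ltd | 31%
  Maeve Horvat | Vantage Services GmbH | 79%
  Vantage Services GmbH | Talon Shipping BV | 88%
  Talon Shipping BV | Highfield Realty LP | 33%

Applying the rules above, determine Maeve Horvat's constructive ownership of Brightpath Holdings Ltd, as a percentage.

27.28%

By parent–child attribution (R2), Maeve Horvat is treated as also owning Callum Horvat's interest in Vantage Services GmbH, giving 79% + 21% = 100%.
Chain via Vantage Services GmbH → Talon Shipping BV (R1): 100% × 88% × 31% = 27.28% of Brightpath Holdings Ltd.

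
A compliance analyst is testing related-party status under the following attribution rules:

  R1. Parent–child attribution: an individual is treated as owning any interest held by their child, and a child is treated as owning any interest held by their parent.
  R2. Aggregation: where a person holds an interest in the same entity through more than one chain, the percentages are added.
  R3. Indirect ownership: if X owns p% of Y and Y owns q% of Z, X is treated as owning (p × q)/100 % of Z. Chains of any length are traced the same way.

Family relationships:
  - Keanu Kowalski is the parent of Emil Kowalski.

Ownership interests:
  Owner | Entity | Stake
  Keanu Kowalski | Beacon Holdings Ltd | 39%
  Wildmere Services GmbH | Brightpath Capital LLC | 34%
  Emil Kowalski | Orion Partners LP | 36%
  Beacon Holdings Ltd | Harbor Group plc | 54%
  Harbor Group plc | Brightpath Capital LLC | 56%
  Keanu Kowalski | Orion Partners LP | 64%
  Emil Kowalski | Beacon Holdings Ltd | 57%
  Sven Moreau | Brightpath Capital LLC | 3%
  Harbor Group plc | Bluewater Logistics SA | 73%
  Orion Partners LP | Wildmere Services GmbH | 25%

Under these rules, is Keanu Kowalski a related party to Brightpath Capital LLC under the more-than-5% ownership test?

By parent–child attribution (R1), Keanu Kowalski is treated as also owning Emil Kowalski's interest in Orion Partners LP, giving 64% + 36% = 100%.
By parent–child attribution (R1), Keanu Kowalski is treated as also owning Emil Kowalski's interest in Beacon Holdings Ltd, giving 39% + 57% = 96%.
Chain via Orion Partners LP → Wildmere Services GmbH (R3): 100% × 25% × 34% = 8.5% of Brightpath Capital LLC.
Chain via Beacon Holdings Ltd → Harbor Group plc (R3): 96% × 54% × 56% = 29.0304% of Brightpath Capital LLC.
Aggregating (R2): 8.5% + 29.0304% = 37.5304%.
37.5304% exceeds the 5% threshold, so Keanu is a related party to Brightpath Capital LLC.

Yes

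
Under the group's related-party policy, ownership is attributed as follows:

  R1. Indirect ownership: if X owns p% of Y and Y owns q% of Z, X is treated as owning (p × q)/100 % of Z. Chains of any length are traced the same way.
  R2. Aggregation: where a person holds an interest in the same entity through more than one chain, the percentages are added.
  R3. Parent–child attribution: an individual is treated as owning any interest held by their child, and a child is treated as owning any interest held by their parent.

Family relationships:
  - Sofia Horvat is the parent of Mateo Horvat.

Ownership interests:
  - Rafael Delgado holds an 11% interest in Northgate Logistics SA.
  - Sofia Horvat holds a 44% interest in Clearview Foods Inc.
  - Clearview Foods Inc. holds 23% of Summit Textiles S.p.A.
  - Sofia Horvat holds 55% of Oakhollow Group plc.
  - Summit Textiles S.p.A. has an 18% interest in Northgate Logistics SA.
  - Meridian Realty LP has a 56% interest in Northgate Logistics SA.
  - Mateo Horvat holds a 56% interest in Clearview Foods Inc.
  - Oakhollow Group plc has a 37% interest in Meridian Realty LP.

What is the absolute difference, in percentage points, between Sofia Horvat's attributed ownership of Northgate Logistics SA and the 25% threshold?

By parent–child attribution (R3), Sofia Horvat is treated as also owning Mateo Horvat's interest in Clearview Foods Inc, giving 44% + 56% = 100%.
Chain via Oakhollow Group plc → Meridian Realty LP (R1): 55% × 37% × 56% = 11.396% of Northgate Logistics SA.
Chain via Clearview Foods Inc. → Summit Textiles S.p.A. (R1): 100% × 23% × 18% = 4.14% of Northgate Logistics SA.
Aggregating (R2): 11.396% + 4.14% = 15.536%.
15.536% falls short of the 25% threshold by 9.464 percentage points.

9.464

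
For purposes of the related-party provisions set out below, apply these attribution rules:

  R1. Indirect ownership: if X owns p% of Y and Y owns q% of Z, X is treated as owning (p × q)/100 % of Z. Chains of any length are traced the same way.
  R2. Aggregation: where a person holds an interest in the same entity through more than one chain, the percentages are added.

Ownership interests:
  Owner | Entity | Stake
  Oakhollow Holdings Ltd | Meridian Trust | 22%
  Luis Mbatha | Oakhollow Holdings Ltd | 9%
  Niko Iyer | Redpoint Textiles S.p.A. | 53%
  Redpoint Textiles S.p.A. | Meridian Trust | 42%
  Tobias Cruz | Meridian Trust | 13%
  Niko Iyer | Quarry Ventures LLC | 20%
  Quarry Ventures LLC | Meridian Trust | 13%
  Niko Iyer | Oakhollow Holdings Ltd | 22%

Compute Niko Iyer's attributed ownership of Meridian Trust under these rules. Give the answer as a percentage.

29.7%

Chain via Redpoint Textiles S.p.A. (R1): 53% × 42% = 22.26% of Meridian Trust.
Chain via Oakhollow Holdings Ltd (R1): 22% × 22% = 4.84% of Meridian Trust.
Chain via Quarry Ventures LLC (R1): 20% × 13% = 2.6% of Meridian Trust.
Aggregating (R2): 22.26% + 4.84% + 2.6% = 29.7%.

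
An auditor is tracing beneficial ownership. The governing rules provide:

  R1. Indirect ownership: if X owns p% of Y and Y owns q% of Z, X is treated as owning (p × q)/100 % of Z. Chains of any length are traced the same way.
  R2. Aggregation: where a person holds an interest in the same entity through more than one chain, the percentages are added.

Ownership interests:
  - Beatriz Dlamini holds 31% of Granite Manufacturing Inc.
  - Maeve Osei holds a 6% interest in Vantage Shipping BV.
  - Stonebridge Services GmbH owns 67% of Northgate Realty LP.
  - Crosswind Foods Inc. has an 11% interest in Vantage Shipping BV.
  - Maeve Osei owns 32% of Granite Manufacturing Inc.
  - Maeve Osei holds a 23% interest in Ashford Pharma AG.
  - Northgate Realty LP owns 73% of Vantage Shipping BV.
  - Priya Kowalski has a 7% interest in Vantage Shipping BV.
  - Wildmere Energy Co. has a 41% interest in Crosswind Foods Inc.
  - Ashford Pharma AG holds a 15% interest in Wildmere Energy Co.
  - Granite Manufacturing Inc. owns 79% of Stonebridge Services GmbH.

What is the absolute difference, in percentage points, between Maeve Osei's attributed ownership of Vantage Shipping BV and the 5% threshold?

13.520043

Chain via Granite Manufacturing Inc. → Stonebridge Services GmbH → Northgate Realty LP (R1): 32% × 79% × 67% × 73% = 12.364448% of Vantage Shipping BV.
Chain via Ashford Pharma AG → Wildmere Energy Co. → Crosswind Foods Inc. (R1): 23% × 15% × 41% × 11% = 0.155595% of Vantage Shipping BV.
Direct interest in Vantage Shipping BV: 6%.
Aggregating (R2): 12.364448% + 0.155595% + 6% = 18.520043%.
18.520043% exceeds the 5% threshold by 13.520043 percentage points.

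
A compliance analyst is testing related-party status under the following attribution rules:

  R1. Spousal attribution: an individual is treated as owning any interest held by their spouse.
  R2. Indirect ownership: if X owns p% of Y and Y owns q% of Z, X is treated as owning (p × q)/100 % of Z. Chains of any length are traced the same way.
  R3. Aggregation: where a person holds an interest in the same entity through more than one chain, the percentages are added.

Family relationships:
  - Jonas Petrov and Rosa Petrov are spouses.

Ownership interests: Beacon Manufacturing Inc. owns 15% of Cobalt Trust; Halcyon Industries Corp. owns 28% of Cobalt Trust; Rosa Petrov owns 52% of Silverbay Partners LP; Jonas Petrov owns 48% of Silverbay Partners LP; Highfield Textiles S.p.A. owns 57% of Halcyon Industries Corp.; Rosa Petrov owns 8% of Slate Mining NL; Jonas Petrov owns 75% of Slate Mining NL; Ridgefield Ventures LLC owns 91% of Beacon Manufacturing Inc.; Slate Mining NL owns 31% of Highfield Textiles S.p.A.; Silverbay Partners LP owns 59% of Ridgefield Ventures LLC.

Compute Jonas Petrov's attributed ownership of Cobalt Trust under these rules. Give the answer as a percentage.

12.160008%

By spousal attribution (R1), Jonas Petrov is treated as also owning Rosa Petrov's interest in Slate Mining NL, giving 75% + 8% = 83%.
By spousal attribution (R1), Jonas Petrov is treated as also owning Rosa Petrov's interest in Silverbay Partners LP, giving 48% + 52% = 100%.
Chain via Slate Mining NL → Highfield Textiles S.p.A. → Halcyon Industries Corp. (R2): 83% × 31% × 57% × 28% = 4.106508% of Cobalt Trust.
Chain via Silverbay Partners LP → Ridgefield Ventures LLC → Beacon Manufacturing Inc. (R2): 100% × 59% × 91% × 15% = 8.0535% of Cobalt Trust.
Aggregating (R3): 4.106508% + 8.0535% = 12.160008%.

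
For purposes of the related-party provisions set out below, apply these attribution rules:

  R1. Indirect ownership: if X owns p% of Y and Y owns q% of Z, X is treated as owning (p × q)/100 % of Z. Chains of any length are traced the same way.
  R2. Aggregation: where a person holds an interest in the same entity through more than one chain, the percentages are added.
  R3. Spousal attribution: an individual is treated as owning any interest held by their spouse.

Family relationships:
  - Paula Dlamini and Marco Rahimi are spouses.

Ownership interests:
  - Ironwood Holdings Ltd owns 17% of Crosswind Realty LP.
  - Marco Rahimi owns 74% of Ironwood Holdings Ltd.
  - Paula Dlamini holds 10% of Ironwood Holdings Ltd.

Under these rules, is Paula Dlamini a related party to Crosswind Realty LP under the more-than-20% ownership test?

No

By spousal attribution (R3), Paula Dlamini is treated as also owning Marco Rahimi's interest in Ironwood Holdings Ltd, giving 10% + 74% = 84%.
Chain via Ironwood Holdings Ltd (R1): 84% × 17% = 14.28% of Crosswind Realty LP.
14.28% does not exceed the 20% threshold, so Paula is not a related party to Crosswind Realty LP.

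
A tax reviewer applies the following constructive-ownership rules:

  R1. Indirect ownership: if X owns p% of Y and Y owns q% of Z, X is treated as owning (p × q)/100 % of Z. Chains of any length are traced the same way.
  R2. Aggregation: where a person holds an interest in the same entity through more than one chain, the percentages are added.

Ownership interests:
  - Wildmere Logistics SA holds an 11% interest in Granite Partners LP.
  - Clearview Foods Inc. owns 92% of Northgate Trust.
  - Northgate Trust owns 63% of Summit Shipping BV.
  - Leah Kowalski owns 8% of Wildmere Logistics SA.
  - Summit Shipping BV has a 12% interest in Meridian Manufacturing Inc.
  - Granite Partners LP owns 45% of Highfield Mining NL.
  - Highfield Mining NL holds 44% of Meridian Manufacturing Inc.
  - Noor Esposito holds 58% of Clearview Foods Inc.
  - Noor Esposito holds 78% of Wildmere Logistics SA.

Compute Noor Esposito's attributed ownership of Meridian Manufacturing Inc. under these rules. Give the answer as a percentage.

Chain via Clearview Foods Inc. → Northgate Trust → Summit Shipping BV (R1): 58% × 92% × 63% × 12% = 4.034016% of Meridian Manufacturing Inc.
Chain via Wildmere Logistics SA → Granite Partners LP → Highfield Mining NL (R1): 78% × 11% × 45% × 44% = 1.69884% of Meridian Manufacturing Inc.
Aggregating (R2): 4.034016% + 1.69884% = 5.732856%.

5.732856%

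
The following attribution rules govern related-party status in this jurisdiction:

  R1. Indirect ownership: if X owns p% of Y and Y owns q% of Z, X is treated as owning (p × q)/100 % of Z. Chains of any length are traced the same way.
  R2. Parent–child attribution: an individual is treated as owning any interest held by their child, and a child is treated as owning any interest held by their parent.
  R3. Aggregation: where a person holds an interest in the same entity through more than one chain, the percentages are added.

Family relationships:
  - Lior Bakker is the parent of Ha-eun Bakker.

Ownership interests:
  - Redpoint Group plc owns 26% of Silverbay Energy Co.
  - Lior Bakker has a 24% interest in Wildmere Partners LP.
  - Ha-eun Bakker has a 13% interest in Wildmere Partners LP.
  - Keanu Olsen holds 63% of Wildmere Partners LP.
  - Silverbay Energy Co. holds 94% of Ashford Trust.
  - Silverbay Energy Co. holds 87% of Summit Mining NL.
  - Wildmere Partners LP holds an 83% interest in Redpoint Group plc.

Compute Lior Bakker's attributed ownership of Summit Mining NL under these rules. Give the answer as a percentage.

6.946602%

By parent–child attribution (R2), Lior Bakker is treated as also owning Ha-eun Bakker's interest in Wildmere Partners LP, giving 24% + 13% = 37%.
Chain via Wildmere Partners LP → Redpoint Group plc → Silverbay Energy Co. (R1): 37% × 83% × 26% × 87% = 6.946602% of Summit Mining NL.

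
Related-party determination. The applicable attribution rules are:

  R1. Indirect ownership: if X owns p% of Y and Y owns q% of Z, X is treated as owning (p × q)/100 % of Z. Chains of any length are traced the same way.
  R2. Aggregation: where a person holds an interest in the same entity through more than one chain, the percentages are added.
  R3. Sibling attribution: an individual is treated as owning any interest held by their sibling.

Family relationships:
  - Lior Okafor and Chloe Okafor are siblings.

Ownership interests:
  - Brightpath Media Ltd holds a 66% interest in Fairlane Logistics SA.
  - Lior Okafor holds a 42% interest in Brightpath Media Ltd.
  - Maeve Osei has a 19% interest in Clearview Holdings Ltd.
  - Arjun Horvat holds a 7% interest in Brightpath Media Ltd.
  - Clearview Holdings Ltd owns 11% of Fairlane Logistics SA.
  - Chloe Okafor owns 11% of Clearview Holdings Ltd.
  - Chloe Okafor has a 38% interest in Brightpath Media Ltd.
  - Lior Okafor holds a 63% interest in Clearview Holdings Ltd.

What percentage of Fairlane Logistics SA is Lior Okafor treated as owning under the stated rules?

By sibling attribution (R3), Lior Okafor is treated as also owning Chloe Okafor's interest in Clearview Holdings Ltd, giving 63% + 11% = 74%.
By sibling attribution (R3), Lior Okafor is treated as also owning Chloe Okafor's interest in Brightpath Media Ltd, giving 42% + 38% = 80%.
Chain via Clearview Holdings Ltd (R1): 74% × 11% = 8.14% of Fairlane Logistics SA.
Chain via Brightpath Media Ltd (R1): 80% × 66% = 52.8% of Fairlane Logistics SA.
Aggregating (R2): 8.14% + 52.8% = 60.94%.

60.94%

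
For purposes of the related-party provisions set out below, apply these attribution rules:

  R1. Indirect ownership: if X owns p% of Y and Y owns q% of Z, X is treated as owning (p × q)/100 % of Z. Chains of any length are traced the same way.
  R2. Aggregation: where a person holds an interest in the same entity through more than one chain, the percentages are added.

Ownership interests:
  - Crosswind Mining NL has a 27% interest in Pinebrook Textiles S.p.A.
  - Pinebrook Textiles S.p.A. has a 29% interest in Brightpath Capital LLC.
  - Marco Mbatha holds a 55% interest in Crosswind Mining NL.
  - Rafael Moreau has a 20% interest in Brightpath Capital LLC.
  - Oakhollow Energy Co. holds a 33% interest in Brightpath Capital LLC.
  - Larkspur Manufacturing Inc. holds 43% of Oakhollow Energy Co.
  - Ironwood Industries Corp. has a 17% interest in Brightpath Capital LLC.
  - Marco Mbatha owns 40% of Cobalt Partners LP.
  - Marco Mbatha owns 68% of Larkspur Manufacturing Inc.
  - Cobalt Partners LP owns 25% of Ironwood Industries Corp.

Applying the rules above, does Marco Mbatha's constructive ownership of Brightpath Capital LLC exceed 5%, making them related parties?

Yes

Chain via Cobalt Partners LP → Ironwood Industries Corp. (R1): 40% × 25% × 17% = 1.7% of Brightpath Capital LLC.
Chain via Larkspur Manufacturing Inc. → Oakhollow Energy Co. (R1): 68% × 43% × 33% = 9.6492% of Brightpath Capital LLC.
Chain via Crosswind Mining NL → Pinebrook Textiles S.p.A. (R1): 55% × 27% × 29% = 4.3065% of Brightpath Capital LLC.
Aggregating (R2): 1.7% + 9.6492% + 4.3065% = 15.6557%.
15.6557% exceeds the 5% threshold, so Marco is a related party to Brightpath Capital LLC.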